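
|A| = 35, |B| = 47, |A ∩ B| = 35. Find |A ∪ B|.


|A ∪ B| = |A| + |B| - |A ∩ B|
= 35 + 47 - 35
= 47

|A ∪ B| = 47


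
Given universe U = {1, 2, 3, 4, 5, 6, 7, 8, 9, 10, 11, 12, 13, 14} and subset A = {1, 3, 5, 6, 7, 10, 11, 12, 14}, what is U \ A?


Aᶜ = U \ A = elements in U but not in A
U = {1, 2, 3, 4, 5, 6, 7, 8, 9, 10, 11, 12, 13, 14}
A = {1, 3, 5, 6, 7, 10, 11, 12, 14}
Aᶜ = {2, 4, 8, 9, 13}

Aᶜ = {2, 4, 8, 9, 13}


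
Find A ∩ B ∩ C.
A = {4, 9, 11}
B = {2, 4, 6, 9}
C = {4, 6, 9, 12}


A ∩ B = {4, 9}
(A ∩ B) ∩ C = {4, 9}

A ∩ B ∩ C = {4, 9}


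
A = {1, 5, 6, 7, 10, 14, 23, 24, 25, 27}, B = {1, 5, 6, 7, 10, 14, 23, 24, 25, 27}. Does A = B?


Two sets are equal iff they have exactly the same elements.
A = {1, 5, 6, 7, 10, 14, 23, 24, 25, 27}
B = {1, 5, 6, 7, 10, 14, 23, 24, 25, 27}
Same elements → A = B

Yes, A = B


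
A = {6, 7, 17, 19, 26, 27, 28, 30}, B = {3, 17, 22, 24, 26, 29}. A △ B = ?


A △ B = (A \ B) ∪ (B \ A) = elements in exactly one of A or B
A \ B = {6, 7, 19, 27, 28, 30}
B \ A = {3, 22, 24, 29}
A △ B = {3, 6, 7, 19, 22, 24, 27, 28, 29, 30}

A △ B = {3, 6, 7, 19, 22, 24, 27, 28, 29, 30}


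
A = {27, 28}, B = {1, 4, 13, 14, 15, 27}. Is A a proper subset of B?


A ⊂ B requires: A ⊆ B AND A ≠ B.
A ⊆ B? No
A ⊄ B, so A is not a proper subset.

No, A is not a proper subset of B


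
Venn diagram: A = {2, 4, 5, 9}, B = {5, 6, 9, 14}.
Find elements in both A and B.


A = {2, 4, 5, 9}
B = {5, 6, 9, 14}
Region: in both A and B
Elements: {5, 9}

Elements in both A and B: {5, 9}


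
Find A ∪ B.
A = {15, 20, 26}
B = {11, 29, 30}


A ∪ B = all elements in A or B (or both)
A = {15, 20, 26}
B = {11, 29, 30}
A ∪ B = {11, 15, 20, 26, 29, 30}

A ∪ B = {11, 15, 20, 26, 29, 30}


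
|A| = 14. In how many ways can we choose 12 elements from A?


C(n,k) = n! / (k!(n-k)!)
C(14,12) = 14! / (12!2!)
= 91

C(14,12) = 91


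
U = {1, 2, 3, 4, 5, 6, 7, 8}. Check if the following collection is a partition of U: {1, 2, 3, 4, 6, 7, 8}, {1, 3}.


A partition requires: (1) non-empty parts, (2) pairwise disjoint, (3) union = U
Parts: {1, 2, 3, 4, 6, 7, 8}, {1, 3}
Union of parts: {1, 2, 3, 4, 6, 7, 8}
U = {1, 2, 3, 4, 5, 6, 7, 8}
All non-empty? True
Pairwise disjoint? False
Covers U? False

No, not a valid partition


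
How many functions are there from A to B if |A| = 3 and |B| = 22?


Each of |A| = 3 inputs maps to any of |B| = 22 outputs.
# functions = |B|^|A| = 22^3
= 10648

Number of functions = 10648


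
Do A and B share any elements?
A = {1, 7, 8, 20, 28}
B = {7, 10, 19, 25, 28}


Disjoint means A ∩ B = ∅.
A ∩ B = {7, 28}
A ∩ B ≠ ∅, so A and B are NOT disjoint.

Yes — A and B share the element(s) of A ∩ B = {7, 28}, so they are not disjoint


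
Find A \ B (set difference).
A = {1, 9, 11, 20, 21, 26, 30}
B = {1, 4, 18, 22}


A \ B = elements in A but not in B
A = {1, 9, 11, 20, 21, 26, 30}
B = {1, 4, 18, 22}
Remove from A any elements in B
A \ B = {9, 11, 20, 21, 26, 30}

A \ B = {9, 11, 20, 21, 26, 30}


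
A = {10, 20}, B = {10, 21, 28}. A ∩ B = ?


A ∩ B = elements in both A and B
A = {10, 20}
B = {10, 21, 28}
A ∩ B = {10}

A ∩ B = {10}


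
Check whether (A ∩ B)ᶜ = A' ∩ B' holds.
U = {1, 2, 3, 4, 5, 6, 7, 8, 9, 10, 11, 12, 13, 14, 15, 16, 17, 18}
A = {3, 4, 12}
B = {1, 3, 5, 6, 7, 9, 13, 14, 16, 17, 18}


LHS: A ∩ B = {3}
(A ∩ B)' = U \ (A ∩ B) = {1, 2, 4, 5, 6, 7, 8, 9, 10, 11, 12, 13, 14, 15, 16, 17, 18}
A' = {1, 2, 5, 6, 7, 8, 9, 10, 11, 13, 14, 15, 16, 17, 18}, B' = {2, 4, 8, 10, 11, 12, 15}
Claimed RHS: A' ∩ B' = {2, 8, 10, 11, 15}
Identity is INVALID: LHS = {1, 2, 4, 5, 6, 7, 8, 9, 10, 11, 12, 13, 14, 15, 16, 17, 18} but the RHS claimed here equals {2, 8, 10, 11, 15}. The correct form is (A ∩ B)' = A' ∪ B'.

Identity is invalid: (A ∩ B)' = {1, 2, 4, 5, 6, 7, 8, 9, 10, 11, 12, 13, 14, 15, 16, 17, 18} but A' ∩ B' = {2, 8, 10, 11, 15}. The correct De Morgan law is (A ∩ B)' = A' ∪ B'.


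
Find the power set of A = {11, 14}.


|A| = 2, so |P(A)| = 2^2 = 4
Enumerate subsets by cardinality (0 to 2):
∅, {11}, {14}, {11, 14}

P(A) has 4 subsets: ∅, {11}, {14}, {11, 14}


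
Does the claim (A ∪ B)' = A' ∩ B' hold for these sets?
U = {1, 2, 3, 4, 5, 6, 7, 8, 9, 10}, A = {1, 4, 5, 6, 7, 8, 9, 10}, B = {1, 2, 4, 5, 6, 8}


LHS: A ∪ B = {1, 2, 4, 5, 6, 7, 8, 9, 10}
(A ∪ B)' = U \ (A ∪ B) = {3}
A' = {2, 3}, B' = {3, 7, 9, 10}
Claimed RHS: A' ∩ B' = {3}
Identity is VALID: LHS = RHS = {3} ✓

Identity is valid. (A ∪ B)' = A' ∩ B' = {3}


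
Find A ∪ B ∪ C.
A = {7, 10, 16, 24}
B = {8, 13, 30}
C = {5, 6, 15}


A ∪ B = {7, 8, 10, 13, 16, 24, 30}
(A ∪ B) ∪ C = {5, 6, 7, 8, 10, 13, 15, 16, 24, 30}

A ∪ B ∪ C = {5, 6, 7, 8, 10, 13, 15, 16, 24, 30}


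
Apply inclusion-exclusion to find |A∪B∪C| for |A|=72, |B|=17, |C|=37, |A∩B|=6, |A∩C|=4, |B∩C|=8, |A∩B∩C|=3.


|A∪B∪C| = |A|+|B|+|C| - |A∩B|-|A∩C|-|B∩C| + |A∩B∩C|
= 72+17+37 - 6-4-8 + 3
= 126 - 18 + 3
= 111

|A ∪ B ∪ C| = 111


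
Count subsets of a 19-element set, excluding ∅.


Total subsets = 2^n = 2^19 = 524288
Non-empty subsets exclude the empty set: 2^n - 1
= 524288 - 1
= 524287

Number of non-empty subsets = 524287


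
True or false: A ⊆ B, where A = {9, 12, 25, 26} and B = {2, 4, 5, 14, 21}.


A ⊆ B means every element of A is in B.
Elements in A not in B: {9, 12, 25, 26}
So A ⊄ B.

No, A ⊄ B


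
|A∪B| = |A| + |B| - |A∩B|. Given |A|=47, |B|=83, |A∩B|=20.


|A ∪ B| = |A| + |B| - |A ∩ B|
= 47 + 83 - 20
= 110

|A ∪ B| = 110


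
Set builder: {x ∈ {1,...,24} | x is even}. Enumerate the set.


Checking each candidate:
Condition: even numbers in {1,...,24}
Result = {2, 4, 6, 8, 10, 12, 14, 16, 18, 20, 22, 24}

{2, 4, 6, 8, 10, 12, 14, 16, 18, 20, 22, 24}


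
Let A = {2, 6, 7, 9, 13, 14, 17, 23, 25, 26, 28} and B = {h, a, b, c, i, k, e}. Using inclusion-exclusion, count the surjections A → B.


n = |A| = 11, k = |B| = 7. Surjections via inclusion-exclusion:
S(n,k) = Σ(-1)^i × C(k,i) × (k-i)^n, i=0 to k
i=0: (-1)^0×C(7,0)×7^11 = 1977326743
i=1: (-1)^1×C(7,1)×6^11 = -2539579392
i=2: (-1)^2×C(7,2)×5^11 = 1025390625
i=3: (-1)^3×C(7,3)×4^11 = -146800640
i=4: (-1)^4×C(7,4)×3^11 = 6200145
i=5: (-1)^5×C(7,5)×2^11 = -43008
i=6: (-1)^6×C(7,6)×1^11 = 7
i=7: (-1)^7×C(7,7)×0^11 = 0
Total = 322494480

Number of surjections = 322494480


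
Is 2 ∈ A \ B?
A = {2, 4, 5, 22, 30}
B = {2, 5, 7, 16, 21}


A = {2, 4, 5, 22, 30}, B = {2, 5, 7, 16, 21}
A \ B = elements in A but not in B
A \ B = {4, 22, 30}
Checking if 2 ∈ A \ B
2 is not in A \ B → False

2 ∉ A \ B


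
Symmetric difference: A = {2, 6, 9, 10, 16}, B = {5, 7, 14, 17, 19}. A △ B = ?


A △ B = (A \ B) ∪ (B \ A) = elements in exactly one of A or B
A \ B = {2, 6, 9, 10, 16}
B \ A = {5, 7, 14, 17, 19}
A △ B = {2, 5, 6, 7, 9, 10, 14, 16, 17, 19}

A △ B = {2, 5, 6, 7, 9, 10, 14, 16, 17, 19}


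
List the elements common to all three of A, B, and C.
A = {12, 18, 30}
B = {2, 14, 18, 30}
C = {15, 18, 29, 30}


A ∩ B = {18, 30}
(A ∩ B) ∩ C = {18, 30}

A ∩ B ∩ C = {18, 30}


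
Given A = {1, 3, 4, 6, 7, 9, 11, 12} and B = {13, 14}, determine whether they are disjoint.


Disjoint means A ∩ B = ∅.
A ∩ B = ∅
A ∩ B = ∅, so A and B are disjoint.

Yes, A and B are disjoint


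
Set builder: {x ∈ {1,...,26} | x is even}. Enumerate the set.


Checking each candidate:
Condition: even numbers in {1,...,26}
Result = {2, 4, 6, 8, 10, 12, 14, 16, 18, 20, 22, 24, 26}

{2, 4, 6, 8, 10, 12, 14, 16, 18, 20, 22, 24, 26}


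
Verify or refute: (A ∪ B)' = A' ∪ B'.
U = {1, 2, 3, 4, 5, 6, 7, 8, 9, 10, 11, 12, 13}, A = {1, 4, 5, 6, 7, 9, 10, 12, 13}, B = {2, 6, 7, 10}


LHS: A ∪ B = {1, 2, 4, 5, 6, 7, 9, 10, 12, 13}
(A ∪ B)' = U \ (A ∪ B) = {3, 8, 11}
A' = {2, 3, 8, 11}, B' = {1, 3, 4, 5, 8, 9, 11, 12, 13}
Claimed RHS: A' ∪ B' = {1, 2, 3, 4, 5, 8, 9, 11, 12, 13}
Identity is INVALID: LHS = {3, 8, 11} but the RHS claimed here equals {1, 2, 3, 4, 5, 8, 9, 11, 12, 13}. The correct form is (A ∪ B)' = A' ∩ B'.

Identity is invalid: (A ∪ B)' = {3, 8, 11} but A' ∪ B' = {1, 2, 3, 4, 5, 8, 9, 11, 12, 13}. The correct De Morgan law is (A ∪ B)' = A' ∩ B'.


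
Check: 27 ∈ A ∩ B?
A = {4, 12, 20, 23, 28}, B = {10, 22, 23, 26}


A = {4, 12, 20, 23, 28}, B = {10, 22, 23, 26}
A ∩ B = elements in both A and B
A ∩ B = {23}
Checking if 27 ∈ A ∩ B
27 is not in A ∩ B → False

27 ∉ A ∩ B


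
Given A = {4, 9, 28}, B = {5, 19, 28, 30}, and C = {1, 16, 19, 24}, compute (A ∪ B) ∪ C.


A ∪ B = {4, 5, 9, 19, 28, 30}
(A ∪ B) ∪ C = {1, 4, 5, 9, 16, 19, 24, 28, 30}

A ∪ B ∪ C = {1, 4, 5, 9, 16, 19, 24, 28, 30}


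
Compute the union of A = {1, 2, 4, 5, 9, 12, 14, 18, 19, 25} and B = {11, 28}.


A ∪ B = all elements in A or B (or both)
A = {1, 2, 4, 5, 9, 12, 14, 18, 19, 25}
B = {11, 28}
A ∪ B = {1, 2, 4, 5, 9, 11, 12, 14, 18, 19, 25, 28}

A ∪ B = {1, 2, 4, 5, 9, 11, 12, 14, 18, 19, 25, 28}


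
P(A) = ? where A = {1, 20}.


|A| = 2, so |P(A)| = 2^2 = 4
Enumerate subsets by cardinality (0 to 2):
∅, {1}, {20}, {1, 20}

P(A) has 4 subsets: ∅, {1}, {20}, {1, 20}


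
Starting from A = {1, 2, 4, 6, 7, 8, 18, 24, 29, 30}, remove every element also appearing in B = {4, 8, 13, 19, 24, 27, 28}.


A \ B = elements in A but not in B
A = {1, 2, 4, 6, 7, 8, 18, 24, 29, 30}
B = {4, 8, 13, 19, 24, 27, 28}
Remove from A any elements in B
A \ B = {1, 2, 6, 7, 18, 29, 30}

A \ B = {1, 2, 6, 7, 18, 29, 30}


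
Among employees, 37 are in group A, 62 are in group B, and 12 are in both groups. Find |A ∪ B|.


|A ∪ B| = |A| + |B| - |A ∩ B|
= 37 + 62 - 12
= 87

|A ∪ B| = 87


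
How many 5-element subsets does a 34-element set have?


C(n,k) = n! / (k!(n-k)!)
C(34,5) = 34! / (5!29!)
= 278256

C(34,5) = 278256


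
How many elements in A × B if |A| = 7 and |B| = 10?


|A × B| = |A| × |B|
= 7 × 10
= 70

|A × B| = 70


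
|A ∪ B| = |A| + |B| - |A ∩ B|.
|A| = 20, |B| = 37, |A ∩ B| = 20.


|A ∪ B| = |A| + |B| - |A ∩ B|
= 20 + 37 - 20
= 37

|A ∪ B| = 37


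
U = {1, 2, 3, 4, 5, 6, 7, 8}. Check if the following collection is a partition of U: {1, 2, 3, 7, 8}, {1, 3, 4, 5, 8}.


A partition requires: (1) non-empty parts, (2) pairwise disjoint, (3) union = U
Parts: {1, 2, 3, 7, 8}, {1, 3, 4, 5, 8}
Union of parts: {1, 2, 3, 4, 5, 7, 8}
U = {1, 2, 3, 4, 5, 6, 7, 8}
All non-empty? True
Pairwise disjoint? False
Covers U? False

No, not a valid partition


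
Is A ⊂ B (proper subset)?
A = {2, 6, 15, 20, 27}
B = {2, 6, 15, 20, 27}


A ⊂ B requires: A ⊆ B AND A ≠ B.
A ⊆ B? Yes
A = B? Yes
A = B, so A is not a PROPER subset.

No, A is not a proper subset of B


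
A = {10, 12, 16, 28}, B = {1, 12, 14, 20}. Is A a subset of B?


A ⊆ B means every element of A is in B.
Elements in A not in B: {10, 16, 28}
So A ⊄ B.

No, A ⊄ B


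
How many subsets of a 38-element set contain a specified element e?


Subsets of A containing e correspond to subsets of A \ {e}, which has 37 elements.
Count = 2^(n-1) = 2^37
= 137438953472

Number of subsets containing e = 137438953472


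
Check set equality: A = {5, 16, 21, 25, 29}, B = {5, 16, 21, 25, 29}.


Two sets are equal iff they have exactly the same elements.
A = {5, 16, 21, 25, 29}
B = {5, 16, 21, 25, 29}
Same elements → A = B

Yes, A = B


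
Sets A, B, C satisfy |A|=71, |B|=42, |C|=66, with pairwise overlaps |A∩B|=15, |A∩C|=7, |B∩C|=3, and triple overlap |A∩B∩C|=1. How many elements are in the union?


|A∪B∪C| = |A|+|B|+|C| - |A∩B|-|A∩C|-|B∩C| + |A∩B∩C|
= 71+42+66 - 15-7-3 + 1
= 179 - 25 + 1
= 155

|A ∪ B ∪ C| = 155


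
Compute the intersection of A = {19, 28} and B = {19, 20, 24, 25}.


A ∩ B = elements in both A and B
A = {19, 28}
B = {19, 20, 24, 25}
A ∩ B = {19}

A ∩ B = {19}


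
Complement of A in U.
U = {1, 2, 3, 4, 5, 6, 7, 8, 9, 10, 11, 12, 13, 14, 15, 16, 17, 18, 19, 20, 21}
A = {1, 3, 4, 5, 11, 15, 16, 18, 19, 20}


Aᶜ = U \ A = elements in U but not in A
U = {1, 2, 3, 4, 5, 6, 7, 8, 9, 10, 11, 12, 13, 14, 15, 16, 17, 18, 19, 20, 21}
A = {1, 3, 4, 5, 11, 15, 16, 18, 19, 20}
Aᶜ = {2, 6, 7, 8, 9, 10, 12, 13, 14, 17, 21}

Aᶜ = {2, 6, 7, 8, 9, 10, 12, 13, 14, 17, 21}


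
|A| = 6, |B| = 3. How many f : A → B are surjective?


n = |A| = 6, k = |B| = 3. Surjections via inclusion-exclusion:
S(n,k) = Σ(-1)^i × C(k,i) × (k-i)^n, i=0 to k
i=0: (-1)^0×C(3,0)×3^6 = 729
i=1: (-1)^1×C(3,1)×2^6 = -192
i=2: (-1)^2×C(3,2)×1^6 = 3
i=3: (-1)^3×C(3,3)×0^6 = 0
Total = 540

Number of surjections = 540


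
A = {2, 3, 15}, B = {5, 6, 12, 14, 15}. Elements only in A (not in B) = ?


A = {2, 3, 15}
B = {5, 6, 12, 14, 15}
Region: only in A (not in B)
Elements: {2, 3}

Elements only in A (not in B): {2, 3}


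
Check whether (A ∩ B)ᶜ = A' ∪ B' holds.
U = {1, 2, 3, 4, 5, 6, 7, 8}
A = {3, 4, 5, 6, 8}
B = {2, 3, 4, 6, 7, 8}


LHS: A ∩ B = {3, 4, 6, 8}
(A ∩ B)' = U \ (A ∩ B) = {1, 2, 5, 7}
A' = {1, 2, 7}, B' = {1, 5}
Claimed RHS: A' ∪ B' = {1, 2, 5, 7}
Identity is VALID: LHS = RHS = {1, 2, 5, 7} ✓

Identity is valid. (A ∩ B)' = A' ∪ B' = {1, 2, 5, 7}


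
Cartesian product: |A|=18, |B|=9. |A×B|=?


|A × B| = |A| × |B|
= 18 × 9
= 162

|A × B| = 162


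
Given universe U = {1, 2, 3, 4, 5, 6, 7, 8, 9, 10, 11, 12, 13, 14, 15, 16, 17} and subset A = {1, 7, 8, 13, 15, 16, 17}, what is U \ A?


Aᶜ = U \ A = elements in U but not in A
U = {1, 2, 3, 4, 5, 6, 7, 8, 9, 10, 11, 12, 13, 14, 15, 16, 17}
A = {1, 7, 8, 13, 15, 16, 17}
Aᶜ = {2, 3, 4, 5, 6, 9, 10, 11, 12, 14}

Aᶜ = {2, 3, 4, 5, 6, 9, 10, 11, 12, 14}


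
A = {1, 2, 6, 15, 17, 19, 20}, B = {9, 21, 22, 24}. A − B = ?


A \ B = elements in A but not in B
A = {1, 2, 6, 15, 17, 19, 20}
B = {9, 21, 22, 24}
Remove from A any elements in B
A \ B = {1, 2, 6, 15, 17, 19, 20}

A \ B = {1, 2, 6, 15, 17, 19, 20}


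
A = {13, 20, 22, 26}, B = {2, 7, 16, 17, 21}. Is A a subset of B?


A ⊆ B means every element of A is in B.
Elements in A not in B: {13, 20, 22, 26}
So A ⊄ B.

No, A ⊄ B


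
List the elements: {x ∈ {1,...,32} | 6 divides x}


Checking each candidate:
Condition: multiples of 6 in {1,...,32}
Result = {6, 12, 18, 24, 30}

{6, 12, 18, 24, 30}


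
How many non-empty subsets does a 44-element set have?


Total subsets = 2^n = 2^44 = 17592186044416
Non-empty subsets exclude the empty set: 2^n - 1
= 17592186044416 - 1
= 17592186044415

Number of non-empty subsets = 17592186044415


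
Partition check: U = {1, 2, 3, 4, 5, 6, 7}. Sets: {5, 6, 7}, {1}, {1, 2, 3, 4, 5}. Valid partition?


A partition requires: (1) non-empty parts, (2) pairwise disjoint, (3) union = U
Parts: {5, 6, 7}, {1}, {1, 2, 3, 4, 5}
Union of parts: {1, 2, 3, 4, 5, 6, 7}
U = {1, 2, 3, 4, 5, 6, 7}
All non-empty? True
Pairwise disjoint? False
Covers U? True

No, not a valid partition


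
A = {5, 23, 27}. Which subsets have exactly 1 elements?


|A| = 3, so A has C(3,1) = 3 subsets of size 1.
Enumerate by choosing 1 elements from A at a time:
{5}, {23}, {27}

1-element subsets (3 total): {5}, {23}, {27}


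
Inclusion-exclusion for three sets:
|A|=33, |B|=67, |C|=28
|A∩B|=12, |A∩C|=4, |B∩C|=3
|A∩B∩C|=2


|A∪B∪C| = |A|+|B|+|C| - |A∩B|-|A∩C|-|B∩C| + |A∩B∩C|
= 33+67+28 - 12-4-3 + 2
= 128 - 19 + 2
= 111

|A ∪ B ∪ C| = 111


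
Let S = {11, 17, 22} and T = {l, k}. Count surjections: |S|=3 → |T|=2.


n = |S| = 3, k = |T| = 2. Surjections via inclusion-exclusion:
S(n,k) = Σ(-1)^i × C(k,i) × (k-i)^n, i=0 to k
i=0: (-1)^0×C(2,0)×2^3 = 8
i=1: (-1)^1×C(2,1)×1^3 = -2
i=2: (-1)^2×C(2,2)×0^3 = 0
Total = 6

Number of surjections = 6


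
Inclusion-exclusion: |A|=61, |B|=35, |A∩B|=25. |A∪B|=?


|A ∪ B| = |A| + |B| - |A ∩ B|
= 61 + 35 - 25
= 71

|A ∪ B| = 71


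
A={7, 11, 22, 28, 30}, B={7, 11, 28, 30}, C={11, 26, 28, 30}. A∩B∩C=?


A ∩ B = {7, 11, 28, 30}
(A ∩ B) ∩ C = {11, 28, 30}

A ∩ B ∩ C = {11, 28, 30}


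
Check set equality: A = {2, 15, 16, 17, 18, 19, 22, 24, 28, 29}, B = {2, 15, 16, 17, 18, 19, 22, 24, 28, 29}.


Two sets are equal iff they have exactly the same elements.
A = {2, 15, 16, 17, 18, 19, 22, 24, 28, 29}
B = {2, 15, 16, 17, 18, 19, 22, 24, 28, 29}
Same elements → A = B

Yes, A = B


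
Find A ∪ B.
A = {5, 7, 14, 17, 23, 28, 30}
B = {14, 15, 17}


A ∪ B = all elements in A or B (or both)
A = {5, 7, 14, 17, 23, 28, 30}
B = {14, 15, 17}
A ∪ B = {5, 7, 14, 15, 17, 23, 28, 30}

A ∪ B = {5, 7, 14, 15, 17, 23, 28, 30}


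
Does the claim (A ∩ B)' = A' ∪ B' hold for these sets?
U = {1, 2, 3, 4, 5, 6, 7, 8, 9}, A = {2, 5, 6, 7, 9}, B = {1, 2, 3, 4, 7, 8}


LHS: A ∩ B = {2, 7}
(A ∩ B)' = U \ (A ∩ B) = {1, 3, 4, 5, 6, 8, 9}
A' = {1, 3, 4, 8}, B' = {5, 6, 9}
Claimed RHS: A' ∪ B' = {1, 3, 4, 5, 6, 8, 9}
Identity is VALID: LHS = RHS = {1, 3, 4, 5, 6, 8, 9} ✓

Identity is valid. (A ∩ B)' = A' ∪ B' = {1, 3, 4, 5, 6, 8, 9}


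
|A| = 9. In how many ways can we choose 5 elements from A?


C(n,k) = n! / (k!(n-k)!)
C(9,5) = 9! / (5!4!)
= 126

C(9,5) = 126


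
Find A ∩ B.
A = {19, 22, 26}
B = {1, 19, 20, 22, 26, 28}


A ∩ B = elements in both A and B
A = {19, 22, 26}
B = {1, 19, 20, 22, 26, 28}
A ∩ B = {19, 22, 26}

A ∩ B = {19, 22, 26}


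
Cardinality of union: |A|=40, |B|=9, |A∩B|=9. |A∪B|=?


|A ∪ B| = |A| + |B| - |A ∩ B|
= 40 + 9 - 9
= 40

|A ∪ B| = 40


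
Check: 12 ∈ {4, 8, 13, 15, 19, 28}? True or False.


A = {4, 8, 13, 15, 19, 28}
Checking if 12 is in A
12 is not in A → False

12 ∉ A


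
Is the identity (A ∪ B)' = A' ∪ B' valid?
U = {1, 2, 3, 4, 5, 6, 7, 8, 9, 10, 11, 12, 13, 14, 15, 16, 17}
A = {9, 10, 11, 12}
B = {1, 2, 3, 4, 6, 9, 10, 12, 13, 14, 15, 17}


LHS: A ∪ B = {1, 2, 3, 4, 6, 9, 10, 11, 12, 13, 14, 15, 17}
(A ∪ B)' = U \ (A ∪ B) = {5, 7, 8, 16}
A' = {1, 2, 3, 4, 5, 6, 7, 8, 13, 14, 15, 16, 17}, B' = {5, 7, 8, 11, 16}
Claimed RHS: A' ∪ B' = {1, 2, 3, 4, 5, 6, 7, 8, 11, 13, 14, 15, 16, 17}
Identity is INVALID: LHS = {5, 7, 8, 16} but the RHS claimed here equals {1, 2, 3, 4, 5, 6, 7, 8, 11, 13, 14, 15, 16, 17}. The correct form is (A ∪ B)' = A' ∩ B'.

Identity is invalid: (A ∪ B)' = {5, 7, 8, 16} but A' ∪ B' = {1, 2, 3, 4, 5, 6, 7, 8, 11, 13, 14, 15, 16, 17}. The correct De Morgan law is (A ∪ B)' = A' ∩ B'.


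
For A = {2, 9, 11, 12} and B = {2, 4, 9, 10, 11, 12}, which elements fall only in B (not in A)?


A = {2, 9, 11, 12}
B = {2, 4, 9, 10, 11, 12}
Region: only in B (not in A)
Elements: {4, 10}

Elements only in B (not in A): {4, 10}


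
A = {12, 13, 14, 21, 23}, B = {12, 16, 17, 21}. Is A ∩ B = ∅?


Disjoint means A ∩ B = ∅.
A ∩ B = {12, 21}
A ∩ B ≠ ∅, so A and B are NOT disjoint.

No, A and B are not disjoint (A ∩ B = {12, 21})


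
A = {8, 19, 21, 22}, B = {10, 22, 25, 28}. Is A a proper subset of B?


A ⊂ B requires: A ⊆ B AND A ≠ B.
A ⊆ B? No
A ⊄ B, so A is not a proper subset.

No, A is not a proper subset of B


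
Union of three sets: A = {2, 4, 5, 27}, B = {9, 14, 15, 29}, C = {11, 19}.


A ∪ B = {2, 4, 5, 9, 14, 15, 27, 29}
(A ∪ B) ∪ C = {2, 4, 5, 9, 11, 14, 15, 19, 27, 29}

A ∪ B ∪ C = {2, 4, 5, 9, 11, 14, 15, 19, 27, 29}


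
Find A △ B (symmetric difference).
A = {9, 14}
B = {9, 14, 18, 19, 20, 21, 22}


A △ B = (A \ B) ∪ (B \ A) = elements in exactly one of A or B
A \ B = ∅
B \ A = {18, 19, 20, 21, 22}
A △ B = {18, 19, 20, 21, 22}

A △ B = {18, 19, 20, 21, 22}


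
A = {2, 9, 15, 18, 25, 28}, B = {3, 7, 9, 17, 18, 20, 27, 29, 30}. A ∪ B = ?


A ∪ B = all elements in A or B (or both)
A = {2, 9, 15, 18, 25, 28}
B = {3, 7, 9, 17, 18, 20, 27, 29, 30}
A ∪ B = {2, 3, 7, 9, 15, 17, 18, 20, 25, 27, 28, 29, 30}

A ∪ B = {2, 3, 7, 9, 15, 17, 18, 20, 25, 27, 28, 29, 30}


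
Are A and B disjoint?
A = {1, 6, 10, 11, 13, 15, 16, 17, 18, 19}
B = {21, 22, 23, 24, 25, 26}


Disjoint means A ∩ B = ∅.
A ∩ B = ∅
A ∩ B = ∅, so A and B are disjoint.

Yes, A and B are disjoint


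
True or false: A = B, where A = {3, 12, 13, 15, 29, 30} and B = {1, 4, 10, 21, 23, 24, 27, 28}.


Two sets are equal iff they have exactly the same elements.
A = {3, 12, 13, 15, 29, 30}
B = {1, 4, 10, 21, 23, 24, 27, 28}
Differences: {1, 3, 4, 10, 12, 13, 15, 21, 23, 24, 27, 28, 29, 30}
A ≠ B

No, A ≠ B


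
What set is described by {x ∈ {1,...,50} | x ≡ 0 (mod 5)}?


Checking each candidate:
Condition: x in {1,...,50} with x ≡ 0 (mod 5)
Result = {5, 10, 15, 20, 25, 30, 35, 40, 45, 50}

{5, 10, 15, 20, 25, 30, 35, 40, 45, 50}


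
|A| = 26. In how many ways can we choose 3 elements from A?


C(n,k) = n! / (k!(n-k)!)
C(26,3) = 26! / (3!23!)
= 2600

C(26,3) = 2600


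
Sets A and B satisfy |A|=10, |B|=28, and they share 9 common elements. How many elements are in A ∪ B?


|A ∪ B| = |A| + |B| - |A ∩ B|
= 10 + 28 - 9
= 29

|A ∪ B| = 29


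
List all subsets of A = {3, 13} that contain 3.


A subset of A contains 3 iff the remaining 1 elements form any subset of A \ {3}.
Count: 2^(n-1) = 2^1 = 2
Subsets containing 3: {3}, {3, 13}

Subsets containing 3 (2 total): {3}, {3, 13}


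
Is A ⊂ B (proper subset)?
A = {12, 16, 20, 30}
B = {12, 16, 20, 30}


A ⊂ B requires: A ⊆ B AND A ≠ B.
A ⊆ B? Yes
A = B? Yes
A = B, so A is not a PROPER subset.

No, A is not a proper subset of B


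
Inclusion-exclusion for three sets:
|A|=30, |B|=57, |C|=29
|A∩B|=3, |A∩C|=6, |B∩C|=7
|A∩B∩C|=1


|A∪B∪C| = |A|+|B|+|C| - |A∩B|-|A∩C|-|B∩C| + |A∩B∩C|
= 30+57+29 - 3-6-7 + 1
= 116 - 16 + 1
= 101

|A ∪ B ∪ C| = 101


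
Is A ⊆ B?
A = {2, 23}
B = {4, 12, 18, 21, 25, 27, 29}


A ⊆ B means every element of A is in B.
Elements in A not in B: {2, 23}
So A ⊄ B.

No, A ⊄ B


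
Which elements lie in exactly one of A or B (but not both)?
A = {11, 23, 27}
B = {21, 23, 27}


A △ B = (A \ B) ∪ (B \ A) = elements in exactly one of A or B
A \ B = {11}
B \ A = {21}
A △ B = {11, 21}

A △ B = {11, 21}


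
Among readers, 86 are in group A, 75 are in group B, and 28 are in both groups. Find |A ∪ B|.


|A ∪ B| = |A| + |B| - |A ∩ B|
= 86 + 75 - 28
= 133

|A ∪ B| = 133


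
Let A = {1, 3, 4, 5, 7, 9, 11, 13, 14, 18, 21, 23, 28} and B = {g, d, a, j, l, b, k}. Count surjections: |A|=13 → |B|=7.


n = |A| = 13, k = |B| = 7. Surjections via inclusion-exclusion:
S(n,k) = Σ(-1)^i × C(k,i) × (k-i)^n, i=0 to k
i=0: (-1)^0×C(7,0)×7^13 = 96889010407
i=1: (-1)^1×C(7,1)×6^13 = -91424858112
i=2: (-1)^2×C(7,2)×5^13 = 25634765625
i=3: (-1)^3×C(7,3)×4^13 = -2348810240
i=4: (-1)^4×C(7,4)×3^13 = 55801305
i=5: (-1)^5×C(7,5)×2^13 = -172032
i=6: (-1)^6×C(7,6)×1^13 = 7
i=7: (-1)^7×C(7,7)×0^13 = 0
Total = 28805736960

Number of surjections = 28805736960


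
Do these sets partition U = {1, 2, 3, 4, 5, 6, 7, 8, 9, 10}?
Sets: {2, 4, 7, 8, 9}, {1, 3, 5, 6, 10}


A partition requires: (1) non-empty parts, (2) pairwise disjoint, (3) union = U
Parts: {2, 4, 7, 8, 9}, {1, 3, 5, 6, 10}
Union of parts: {1, 2, 3, 4, 5, 6, 7, 8, 9, 10}
U = {1, 2, 3, 4, 5, 6, 7, 8, 9, 10}
All non-empty? True
Pairwise disjoint? True
Covers U? True

Yes, valid partition


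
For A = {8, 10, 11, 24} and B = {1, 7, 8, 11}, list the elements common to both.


A ∩ B = elements in both A and B
A = {8, 10, 11, 24}
B = {1, 7, 8, 11}
A ∩ B = {8, 11}

A ∩ B = {8, 11}


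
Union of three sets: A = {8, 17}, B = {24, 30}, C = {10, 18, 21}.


A ∪ B = {8, 17, 24, 30}
(A ∪ B) ∪ C = {8, 10, 17, 18, 21, 24, 30}

A ∪ B ∪ C = {8, 10, 17, 18, 21, 24, 30}


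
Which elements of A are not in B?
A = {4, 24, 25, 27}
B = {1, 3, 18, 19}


A \ B = elements in A but not in B
A = {4, 24, 25, 27}
B = {1, 3, 18, 19}
Remove from A any elements in B
A \ B = {4, 24, 25, 27}

A \ B = {4, 24, 25, 27}


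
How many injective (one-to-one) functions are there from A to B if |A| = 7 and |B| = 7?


An injection sends each of |A| = 7 inputs to a distinct output in B.
# injections = |B|·(|B|-1)·…·(|B|-|A|+1) = 7! / (7 - 7)!
= 7 × 6 × 5 × 4 × 3 × 2 × 1
= 5040

Number of injections = 5040


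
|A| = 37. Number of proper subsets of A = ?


Total subsets = 2^n = 2^37 = 137438953472
Proper subsets exclude the set itself: 2^n - 1
= 137438953472 - 1
= 137438953471

Number of proper subsets = 137438953471


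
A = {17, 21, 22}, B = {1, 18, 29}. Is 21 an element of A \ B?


A = {17, 21, 22}, B = {1, 18, 29}
A \ B = elements in A but not in B
A \ B = {17, 21, 22}
Checking if 21 ∈ A \ B
21 is in A \ B → True

21 ∈ A \ B


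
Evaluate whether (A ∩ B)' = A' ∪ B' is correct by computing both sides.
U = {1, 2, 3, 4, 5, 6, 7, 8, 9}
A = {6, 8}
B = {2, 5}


LHS: A ∩ B = ∅
(A ∩ B)' = U \ (A ∩ B) = {1, 2, 3, 4, 5, 6, 7, 8, 9}
A' = {1, 2, 3, 4, 5, 7, 9}, B' = {1, 3, 4, 6, 7, 8, 9}
Claimed RHS: A' ∪ B' = {1, 2, 3, 4, 5, 6, 7, 8, 9}
Identity is VALID: LHS = RHS = {1, 2, 3, 4, 5, 6, 7, 8, 9} ✓

Identity is valid. (A ∩ B)' = A' ∪ B' = {1, 2, 3, 4, 5, 6, 7, 8, 9}


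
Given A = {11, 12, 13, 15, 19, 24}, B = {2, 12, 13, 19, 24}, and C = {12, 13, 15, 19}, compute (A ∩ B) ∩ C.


A ∩ B = {12, 13, 19, 24}
(A ∩ B) ∩ C = {12, 13, 19}

A ∩ B ∩ C = {12, 13, 19}


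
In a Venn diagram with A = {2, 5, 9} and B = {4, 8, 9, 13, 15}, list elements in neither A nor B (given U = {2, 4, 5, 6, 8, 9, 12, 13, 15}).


A = {2, 5, 9}
B = {4, 8, 9, 13, 15}
Region: in neither A nor B (given U = {2, 4, 5, 6, 8, 9, 12, 13, 15})
Elements: {6, 12}

Elements in neither A nor B (given U = {2, 4, 5, 6, 8, 9, 12, 13, 15}): {6, 12}


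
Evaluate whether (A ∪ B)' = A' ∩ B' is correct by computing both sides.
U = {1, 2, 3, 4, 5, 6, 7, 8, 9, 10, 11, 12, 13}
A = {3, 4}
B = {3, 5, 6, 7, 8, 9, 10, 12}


LHS: A ∪ B = {3, 4, 5, 6, 7, 8, 9, 10, 12}
(A ∪ B)' = U \ (A ∪ B) = {1, 2, 11, 13}
A' = {1, 2, 5, 6, 7, 8, 9, 10, 11, 12, 13}, B' = {1, 2, 4, 11, 13}
Claimed RHS: A' ∩ B' = {1, 2, 11, 13}
Identity is VALID: LHS = RHS = {1, 2, 11, 13} ✓

Identity is valid. (A ∪ B)' = A' ∩ B' = {1, 2, 11, 13}


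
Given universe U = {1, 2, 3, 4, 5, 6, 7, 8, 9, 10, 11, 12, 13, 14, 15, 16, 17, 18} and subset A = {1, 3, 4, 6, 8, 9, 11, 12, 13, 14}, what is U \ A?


Aᶜ = U \ A = elements in U but not in A
U = {1, 2, 3, 4, 5, 6, 7, 8, 9, 10, 11, 12, 13, 14, 15, 16, 17, 18}
A = {1, 3, 4, 6, 8, 9, 11, 12, 13, 14}
Aᶜ = {2, 5, 7, 10, 15, 16, 17, 18}

Aᶜ = {2, 5, 7, 10, 15, 16, 17, 18}


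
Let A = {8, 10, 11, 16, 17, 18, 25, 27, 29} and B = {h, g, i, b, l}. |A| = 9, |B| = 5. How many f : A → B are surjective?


n = |A| = 9, k = |B| = 5. Surjections via inclusion-exclusion:
S(n,k) = Σ(-1)^i × C(k,i) × (k-i)^n, i=0 to k
i=0: (-1)^0×C(5,0)×5^9 = 1953125
i=1: (-1)^1×C(5,1)×4^9 = -1310720
i=2: (-1)^2×C(5,2)×3^9 = 196830
i=3: (-1)^3×C(5,3)×2^9 = -5120
i=4: (-1)^4×C(5,4)×1^9 = 5
i=5: (-1)^5×C(5,5)×0^9 = 0
Total = 834120

Number of surjections = 834120


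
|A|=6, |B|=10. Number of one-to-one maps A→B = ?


An injection sends each of |A| = 6 inputs to a distinct output in B.
# injections = |B|·(|B|-1)·…·(|B|-|A|+1) = 10! / (10 - 6)!
= 10 × 9 × 8 × 7 × 6 × 5
= 151200

Number of injections = 151200


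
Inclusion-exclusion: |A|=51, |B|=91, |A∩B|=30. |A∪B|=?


|A ∪ B| = |A| + |B| - |A ∩ B|
= 51 + 91 - 30
= 112

|A ∪ B| = 112


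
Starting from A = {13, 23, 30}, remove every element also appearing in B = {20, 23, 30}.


A \ B = elements in A but not in B
A = {13, 23, 30}
B = {20, 23, 30}
Remove from A any elements in B
A \ B = {13}

A \ B = {13}


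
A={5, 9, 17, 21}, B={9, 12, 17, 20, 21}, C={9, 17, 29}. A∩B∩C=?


A ∩ B = {9, 17, 21}
(A ∩ B) ∩ C = {9, 17}

A ∩ B ∩ C = {9, 17}


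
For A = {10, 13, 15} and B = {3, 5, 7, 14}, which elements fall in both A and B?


A = {10, 13, 15}
B = {3, 5, 7, 14}
Region: in both A and B
Elements: ∅

Elements in both A and B: ∅


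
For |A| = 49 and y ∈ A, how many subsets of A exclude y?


Subsets of A avoiding y are subsets of A \ {y}, which has 48 elements.
Count = 2^(n-1) = 2^48
= 281474976710656

Number of subsets avoiding y = 281474976710656


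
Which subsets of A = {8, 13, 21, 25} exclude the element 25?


A subset of A that omits 25 is a subset of A \ {25}, so there are 2^(n-1) = 2^3 = 8 of them.
Subsets excluding 25: ∅, {8}, {13}, {21}, {8, 13}, {8, 21}, {13, 21}, {8, 13, 21}

Subsets excluding 25 (8 total): ∅, {8}, {13}, {21}, {8, 13}, {8, 21}, {13, 21}, {8, 13, 21}


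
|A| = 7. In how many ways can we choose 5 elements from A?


C(n,k) = n! / (k!(n-k)!)
C(7,5) = 7! / (5!2!)
= 21

C(7,5) = 21


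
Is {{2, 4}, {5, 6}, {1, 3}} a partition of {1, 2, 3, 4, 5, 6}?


A partition requires: (1) non-empty parts, (2) pairwise disjoint, (3) union = U
Parts: {2, 4}, {5, 6}, {1, 3}
Union of parts: {1, 2, 3, 4, 5, 6}
U = {1, 2, 3, 4, 5, 6}
All non-empty? True
Pairwise disjoint? True
Covers U? True

Yes, valid partition


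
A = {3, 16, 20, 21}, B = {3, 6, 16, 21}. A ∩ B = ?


A ∩ B = elements in both A and B
A = {3, 16, 20, 21}
B = {3, 6, 16, 21}
A ∩ B = {3, 16, 21}

A ∩ B = {3, 16, 21}


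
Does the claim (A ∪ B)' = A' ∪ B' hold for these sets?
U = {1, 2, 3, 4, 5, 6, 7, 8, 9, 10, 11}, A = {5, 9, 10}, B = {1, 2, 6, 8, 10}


LHS: A ∪ B = {1, 2, 5, 6, 8, 9, 10}
(A ∪ B)' = U \ (A ∪ B) = {3, 4, 7, 11}
A' = {1, 2, 3, 4, 6, 7, 8, 11}, B' = {3, 4, 5, 7, 9, 11}
Claimed RHS: A' ∪ B' = {1, 2, 3, 4, 5, 6, 7, 8, 9, 11}
Identity is INVALID: LHS = {3, 4, 7, 11} but the RHS claimed here equals {1, 2, 3, 4, 5, 6, 7, 8, 9, 11}. The correct form is (A ∪ B)' = A' ∩ B'.

Identity is invalid: (A ∪ B)' = {3, 4, 7, 11} but A' ∪ B' = {1, 2, 3, 4, 5, 6, 7, 8, 9, 11}. The correct De Morgan law is (A ∪ B)' = A' ∩ B'.


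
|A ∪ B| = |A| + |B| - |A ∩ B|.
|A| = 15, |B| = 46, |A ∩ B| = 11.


|A ∪ B| = |A| + |B| - |A ∩ B|
= 15 + 46 - 11
= 50

|A ∪ B| = 50


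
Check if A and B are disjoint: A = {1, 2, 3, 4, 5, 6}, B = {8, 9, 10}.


Disjoint means A ∩ B = ∅.
A ∩ B = ∅
A ∩ B = ∅, so A and B are disjoint.

Yes, A and B are disjoint


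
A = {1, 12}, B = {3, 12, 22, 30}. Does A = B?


Two sets are equal iff they have exactly the same elements.
A = {1, 12}
B = {3, 12, 22, 30}
Differences: {1, 3, 22, 30}
A ≠ B

No, A ≠ B


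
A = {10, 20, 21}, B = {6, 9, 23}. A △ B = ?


A △ B = (A \ B) ∪ (B \ A) = elements in exactly one of A or B
A \ B = {10, 20, 21}
B \ A = {6, 9, 23}
A △ B = {6, 9, 10, 20, 21, 23}

A △ B = {6, 9, 10, 20, 21, 23}


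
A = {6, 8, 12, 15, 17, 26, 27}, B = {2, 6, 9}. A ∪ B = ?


A ∪ B = all elements in A or B (or both)
A = {6, 8, 12, 15, 17, 26, 27}
B = {2, 6, 9}
A ∪ B = {2, 6, 8, 9, 12, 15, 17, 26, 27}

A ∪ B = {2, 6, 8, 9, 12, 15, 17, 26, 27}


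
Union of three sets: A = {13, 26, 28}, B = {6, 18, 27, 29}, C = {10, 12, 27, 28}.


A ∪ B = {6, 13, 18, 26, 27, 28, 29}
(A ∪ B) ∪ C = {6, 10, 12, 13, 18, 26, 27, 28, 29}

A ∪ B ∪ C = {6, 10, 12, 13, 18, 26, 27, 28, 29}


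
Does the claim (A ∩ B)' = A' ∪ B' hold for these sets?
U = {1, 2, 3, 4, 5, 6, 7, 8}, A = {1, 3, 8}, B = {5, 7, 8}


LHS: A ∩ B = {8}
(A ∩ B)' = U \ (A ∩ B) = {1, 2, 3, 4, 5, 6, 7}
A' = {2, 4, 5, 6, 7}, B' = {1, 2, 3, 4, 6}
Claimed RHS: A' ∪ B' = {1, 2, 3, 4, 5, 6, 7}
Identity is VALID: LHS = RHS = {1, 2, 3, 4, 5, 6, 7} ✓

Identity is valid. (A ∩ B)' = A' ∪ B' = {1, 2, 3, 4, 5, 6, 7}


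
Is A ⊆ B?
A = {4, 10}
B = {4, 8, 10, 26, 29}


A ⊆ B means every element of A is in B.
All elements of A are in B.
So A ⊆ B.

Yes, A ⊆ B


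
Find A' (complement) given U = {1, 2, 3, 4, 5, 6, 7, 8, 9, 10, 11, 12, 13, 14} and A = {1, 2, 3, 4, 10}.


Aᶜ = U \ A = elements in U but not in A
U = {1, 2, 3, 4, 5, 6, 7, 8, 9, 10, 11, 12, 13, 14}
A = {1, 2, 3, 4, 10}
Aᶜ = {5, 6, 7, 8, 9, 11, 12, 13, 14}

Aᶜ = {5, 6, 7, 8, 9, 11, 12, 13, 14}


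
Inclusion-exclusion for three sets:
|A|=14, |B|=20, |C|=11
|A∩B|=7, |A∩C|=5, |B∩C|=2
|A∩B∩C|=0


|A∪B∪C| = |A|+|B|+|C| - |A∩B|-|A∩C|-|B∩C| + |A∩B∩C|
= 14+20+11 - 7-5-2 + 0
= 45 - 14 + 0
= 31

|A ∪ B ∪ C| = 31


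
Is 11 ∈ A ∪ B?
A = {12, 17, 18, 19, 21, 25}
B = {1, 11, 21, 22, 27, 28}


A = {12, 17, 18, 19, 21, 25}, B = {1, 11, 21, 22, 27, 28}
A ∪ B = all elements in A or B
A ∪ B = {1, 11, 12, 17, 18, 19, 21, 22, 25, 27, 28}
Checking if 11 ∈ A ∪ B
11 is in A ∪ B → True

11 ∈ A ∪ B


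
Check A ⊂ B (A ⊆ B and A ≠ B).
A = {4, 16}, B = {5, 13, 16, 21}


A ⊂ B requires: A ⊆ B AND A ≠ B.
A ⊆ B? No
A ⊄ B, so A is not a proper subset.

No, A is not a proper subset of B


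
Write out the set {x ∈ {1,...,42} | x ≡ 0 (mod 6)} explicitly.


Checking each candidate:
Condition: x in {1,...,42} with x ≡ 0 (mod 6)
Result = {6, 12, 18, 24, 30, 36, 42}

{6, 12, 18, 24, 30, 36, 42}


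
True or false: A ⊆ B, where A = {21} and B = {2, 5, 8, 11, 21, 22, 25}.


A ⊆ B means every element of A is in B.
All elements of A are in B.
So A ⊆ B.

Yes, A ⊆ B


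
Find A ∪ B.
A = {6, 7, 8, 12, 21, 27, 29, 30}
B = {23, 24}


A ∪ B = all elements in A or B (or both)
A = {6, 7, 8, 12, 21, 27, 29, 30}
B = {23, 24}
A ∪ B = {6, 7, 8, 12, 21, 23, 24, 27, 29, 30}

A ∪ B = {6, 7, 8, 12, 21, 23, 24, 27, 29, 30}


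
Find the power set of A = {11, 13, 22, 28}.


|A| = 4, so |P(A)| = 2^4 = 16
Enumerate subsets by cardinality (0 to 4):
∅, {11}, {13}, {22}, {28}, {11, 13}, {11, 22}, {11, 28}, {13, 22}, {13, 28}, {22, 28}, {11, 13, 22}, {11, 13, 28}, {11, 22, 28}, {13, 22, 28}, {11, 13, 22, 28}

P(A) has 16 subsets: ∅, {11}, {13}, {22}, {28}, {11, 13}, {11, 22}, {11, 28}, {13, 22}, {13, 28}, {22, 28}, {11, 13, 22}, {11, 13, 28}, {11, 22, 28}, {13, 22, 28}, {11, 13, 22, 28}


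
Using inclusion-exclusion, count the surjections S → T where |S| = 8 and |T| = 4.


n = |S| = 8, k = |T| = 4. Surjections via inclusion-exclusion:
S(n,k) = Σ(-1)^i × C(k,i) × (k-i)^n, i=0 to k
i=0: (-1)^0×C(4,0)×4^8 = 65536
i=1: (-1)^1×C(4,1)×3^8 = -26244
i=2: (-1)^2×C(4,2)×2^8 = 1536
i=3: (-1)^3×C(4,3)×1^8 = -4
i=4: (-1)^4×C(4,4)×0^8 = 0
Total = 40824

Number of surjections = 40824


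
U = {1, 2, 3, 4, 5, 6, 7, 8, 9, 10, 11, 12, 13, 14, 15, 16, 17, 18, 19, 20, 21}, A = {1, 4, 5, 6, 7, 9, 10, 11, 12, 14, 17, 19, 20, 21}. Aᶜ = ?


Aᶜ = U \ A = elements in U but not in A
U = {1, 2, 3, 4, 5, 6, 7, 8, 9, 10, 11, 12, 13, 14, 15, 16, 17, 18, 19, 20, 21}
A = {1, 4, 5, 6, 7, 9, 10, 11, 12, 14, 17, 19, 20, 21}
Aᶜ = {2, 3, 8, 13, 15, 16, 18}

Aᶜ = {2, 3, 8, 13, 15, 16, 18}


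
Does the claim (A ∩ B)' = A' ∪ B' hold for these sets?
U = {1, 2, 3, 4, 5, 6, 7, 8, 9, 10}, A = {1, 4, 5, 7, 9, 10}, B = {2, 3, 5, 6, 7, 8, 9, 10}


LHS: A ∩ B = {5, 7, 9, 10}
(A ∩ B)' = U \ (A ∩ B) = {1, 2, 3, 4, 6, 8}
A' = {2, 3, 6, 8}, B' = {1, 4}
Claimed RHS: A' ∪ B' = {1, 2, 3, 4, 6, 8}
Identity is VALID: LHS = RHS = {1, 2, 3, 4, 6, 8} ✓

Identity is valid. (A ∩ B)' = A' ∪ B' = {1, 2, 3, 4, 6, 8}


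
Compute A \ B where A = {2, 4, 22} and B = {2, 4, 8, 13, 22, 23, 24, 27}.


A \ B = elements in A but not in B
A = {2, 4, 22}
B = {2, 4, 8, 13, 22, 23, 24, 27}
Remove from A any elements in B
A \ B = ∅

A \ B = ∅


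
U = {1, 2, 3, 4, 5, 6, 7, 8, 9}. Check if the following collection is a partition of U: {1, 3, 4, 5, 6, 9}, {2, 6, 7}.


A partition requires: (1) non-empty parts, (2) pairwise disjoint, (3) union = U
Parts: {1, 3, 4, 5, 6, 9}, {2, 6, 7}
Union of parts: {1, 2, 3, 4, 5, 6, 7, 9}
U = {1, 2, 3, 4, 5, 6, 7, 8, 9}
All non-empty? True
Pairwise disjoint? False
Covers U? False

No, not a valid partition


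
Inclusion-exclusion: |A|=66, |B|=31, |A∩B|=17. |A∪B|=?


|A ∪ B| = |A| + |B| - |A ∩ B|
= 66 + 31 - 17
= 80

|A ∪ B| = 80


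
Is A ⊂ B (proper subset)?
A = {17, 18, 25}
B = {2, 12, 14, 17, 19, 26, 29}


A ⊂ B requires: A ⊆ B AND A ≠ B.
A ⊆ B? No
A ⊄ B, so A is not a proper subset.

No, A is not a proper subset of B


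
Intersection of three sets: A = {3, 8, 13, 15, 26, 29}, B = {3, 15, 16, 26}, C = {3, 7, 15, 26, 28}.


A ∩ B = {3, 15, 26}
(A ∩ B) ∩ C = {3, 15, 26}

A ∩ B ∩ C = {3, 15, 26}


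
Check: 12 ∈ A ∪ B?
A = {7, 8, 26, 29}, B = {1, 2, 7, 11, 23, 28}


A = {7, 8, 26, 29}, B = {1, 2, 7, 11, 23, 28}
A ∪ B = all elements in A or B
A ∪ B = {1, 2, 7, 8, 11, 23, 26, 28, 29}
Checking if 12 ∈ A ∪ B
12 is not in A ∪ B → False

12 ∉ A ∪ B


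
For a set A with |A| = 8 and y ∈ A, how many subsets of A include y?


Subsets of A containing y correspond to subsets of A \ {y}, which has 7 elements.
Count = 2^(n-1) = 2^7
= 128

Number of subsets containing y = 128


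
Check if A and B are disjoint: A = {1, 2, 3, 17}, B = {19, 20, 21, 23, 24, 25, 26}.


Disjoint means A ∩ B = ∅.
A ∩ B = ∅
A ∩ B = ∅, so A and B are disjoint.

Yes, A and B are disjoint


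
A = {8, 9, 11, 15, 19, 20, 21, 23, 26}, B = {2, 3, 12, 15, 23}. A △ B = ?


A △ B = (A \ B) ∪ (B \ A) = elements in exactly one of A or B
A \ B = {8, 9, 11, 19, 20, 21, 26}
B \ A = {2, 3, 12}
A △ B = {2, 3, 8, 9, 11, 12, 19, 20, 21, 26}

A △ B = {2, 3, 8, 9, 11, 12, 19, 20, 21, 26}


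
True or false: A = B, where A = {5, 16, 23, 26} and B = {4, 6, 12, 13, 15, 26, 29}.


Two sets are equal iff they have exactly the same elements.
A = {5, 16, 23, 26}
B = {4, 6, 12, 13, 15, 26, 29}
Differences: {4, 5, 6, 12, 13, 15, 16, 23, 29}
A ≠ B

No, A ≠ B


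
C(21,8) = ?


C(n,k) = n! / (k!(n-k)!)
C(21,8) = 21! / (8!13!)
= 203490

C(21,8) = 203490


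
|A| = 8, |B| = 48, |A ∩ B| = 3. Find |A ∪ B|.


|A ∪ B| = |A| + |B| - |A ∩ B|
= 8 + 48 - 3
= 53

|A ∪ B| = 53


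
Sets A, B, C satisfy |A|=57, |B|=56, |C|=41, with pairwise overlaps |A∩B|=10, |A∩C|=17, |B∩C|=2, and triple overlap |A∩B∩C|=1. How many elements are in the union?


|A∪B∪C| = |A|+|B|+|C| - |A∩B|-|A∩C|-|B∩C| + |A∩B∩C|
= 57+56+41 - 10-17-2 + 1
= 154 - 29 + 1
= 126

|A ∪ B ∪ C| = 126


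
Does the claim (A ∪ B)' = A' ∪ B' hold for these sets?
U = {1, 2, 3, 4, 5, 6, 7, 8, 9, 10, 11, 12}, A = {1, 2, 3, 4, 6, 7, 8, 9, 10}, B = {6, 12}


LHS: A ∪ B = {1, 2, 3, 4, 6, 7, 8, 9, 10, 12}
(A ∪ B)' = U \ (A ∪ B) = {5, 11}
A' = {5, 11, 12}, B' = {1, 2, 3, 4, 5, 7, 8, 9, 10, 11}
Claimed RHS: A' ∪ B' = {1, 2, 3, 4, 5, 7, 8, 9, 10, 11, 12}
Identity is INVALID: LHS = {5, 11} but the RHS claimed here equals {1, 2, 3, 4, 5, 7, 8, 9, 10, 11, 12}. The correct form is (A ∪ B)' = A' ∩ B'.

Identity is invalid: (A ∪ B)' = {5, 11} but A' ∪ B' = {1, 2, 3, 4, 5, 7, 8, 9, 10, 11, 12}. The correct De Morgan law is (A ∪ B)' = A' ∩ B'.


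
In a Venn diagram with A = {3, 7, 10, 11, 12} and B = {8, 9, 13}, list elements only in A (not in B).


A = {3, 7, 10, 11, 12}
B = {8, 9, 13}
Region: only in A (not in B)
Elements: {3, 7, 10, 11, 12}

Elements only in A (not in B): {3, 7, 10, 11, 12}


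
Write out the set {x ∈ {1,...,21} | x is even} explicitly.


Checking each candidate:
Condition: even numbers in {1,...,21}
Result = {2, 4, 6, 8, 10, 12, 14, 16, 18, 20}

{2, 4, 6, 8, 10, 12, 14, 16, 18, 20}


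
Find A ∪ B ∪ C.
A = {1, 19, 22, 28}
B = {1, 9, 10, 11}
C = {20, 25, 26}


A ∪ B = {1, 9, 10, 11, 19, 22, 28}
(A ∪ B) ∪ C = {1, 9, 10, 11, 19, 20, 22, 25, 26, 28}

A ∪ B ∪ C = {1, 9, 10, 11, 19, 20, 22, 25, 26, 28}
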